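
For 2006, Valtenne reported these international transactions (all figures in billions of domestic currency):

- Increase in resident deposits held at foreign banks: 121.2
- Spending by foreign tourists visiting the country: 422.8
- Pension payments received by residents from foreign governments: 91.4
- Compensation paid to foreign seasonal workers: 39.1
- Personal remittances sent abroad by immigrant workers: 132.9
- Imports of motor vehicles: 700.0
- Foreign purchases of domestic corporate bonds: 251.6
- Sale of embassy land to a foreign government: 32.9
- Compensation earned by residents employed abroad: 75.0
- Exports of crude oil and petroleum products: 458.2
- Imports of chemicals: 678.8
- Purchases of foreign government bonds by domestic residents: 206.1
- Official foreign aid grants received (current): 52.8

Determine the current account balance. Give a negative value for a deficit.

-450.6

Goods: -700.0 + 458.2 - 678.8 = -920.6
Services: 422.8
Primary income: 75.0 - 39.1 = 35.9
Secondary income: 52.8 + 91.4 - 132.9 = 11.3
Current account = (-920.6) + 422.8 + 35.9 + 11.3 = -450.6
(Excluded from the current account — financial account: increase in resident deposits held at foreign banks 121.2, foreign purchases of domestic corporate bonds 251.6, purchases of foreign government bonds by domestic residents 206.1; capital account: sale of embassy land to a foreign government 32.9.)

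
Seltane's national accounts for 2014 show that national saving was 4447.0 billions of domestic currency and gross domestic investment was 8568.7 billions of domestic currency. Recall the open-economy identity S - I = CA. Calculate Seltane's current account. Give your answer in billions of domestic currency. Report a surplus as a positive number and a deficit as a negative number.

-4121.7

CA = S - I = 4447.0 - 8568.7 = -4121.7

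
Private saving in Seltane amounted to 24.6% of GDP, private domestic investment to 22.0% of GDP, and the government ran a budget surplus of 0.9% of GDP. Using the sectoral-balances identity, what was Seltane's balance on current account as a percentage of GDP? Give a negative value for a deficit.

3.5

By the sectoral-balances identity, CA = (S_private - I) + (T - G).
Private balance = 24.6 - 22.0 = 2.6
Government balance (T - G) = 0.9
CA = 2.6 + 0.9 = 3.5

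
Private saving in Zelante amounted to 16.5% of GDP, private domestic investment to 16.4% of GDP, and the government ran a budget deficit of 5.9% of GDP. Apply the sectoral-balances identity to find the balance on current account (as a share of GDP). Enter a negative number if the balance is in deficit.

By the sectoral-balances identity, CA = (S_private - I) + (T - G).
Private balance = 16.5 - 16.4 = 0.1
Government balance (T - G) = -5.9
CA = 0.1 + (-5.9) = -5.8

-5.8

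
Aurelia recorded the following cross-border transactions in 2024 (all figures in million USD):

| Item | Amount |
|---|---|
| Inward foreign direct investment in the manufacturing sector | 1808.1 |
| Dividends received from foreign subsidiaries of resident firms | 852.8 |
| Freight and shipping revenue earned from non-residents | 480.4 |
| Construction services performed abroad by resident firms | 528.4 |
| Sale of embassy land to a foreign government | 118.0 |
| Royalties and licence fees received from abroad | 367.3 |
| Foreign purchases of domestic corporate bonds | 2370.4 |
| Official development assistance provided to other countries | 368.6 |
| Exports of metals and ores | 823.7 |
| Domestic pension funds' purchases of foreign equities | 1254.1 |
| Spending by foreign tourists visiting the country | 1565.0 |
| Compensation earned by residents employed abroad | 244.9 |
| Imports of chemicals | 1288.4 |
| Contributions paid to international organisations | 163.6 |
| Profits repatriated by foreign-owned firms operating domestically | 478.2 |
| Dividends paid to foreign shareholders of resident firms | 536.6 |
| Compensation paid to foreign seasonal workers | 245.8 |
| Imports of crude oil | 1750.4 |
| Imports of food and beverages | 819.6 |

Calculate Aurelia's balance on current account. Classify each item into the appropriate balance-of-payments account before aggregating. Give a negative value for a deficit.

-788.7

Goods: -819.6 - 1750.4 - 1288.4 + 823.7 = -3034.7
Services: 480.4 + 367.3 + 528.4 + 1565.0 = 2941.1
Primary income: 852.8 + 244.9 - 478.2 - 536.6 - 245.8 = -162.9
Secondary income: -368.6 - 163.6 = -532.2
Current account = (-3034.7) + 2941.1 + (-162.9) + (-532.2) = -788.7
(Excluded from the current account — financial account: inward foreign direct investment in the manufacturing sector 1808.1, foreign purchases of domestic corporate bonds 2370.4, domestic pension funds' purchases of foreign equities 1254.1; capital account: sale of embassy land to a foreign government 118.0.)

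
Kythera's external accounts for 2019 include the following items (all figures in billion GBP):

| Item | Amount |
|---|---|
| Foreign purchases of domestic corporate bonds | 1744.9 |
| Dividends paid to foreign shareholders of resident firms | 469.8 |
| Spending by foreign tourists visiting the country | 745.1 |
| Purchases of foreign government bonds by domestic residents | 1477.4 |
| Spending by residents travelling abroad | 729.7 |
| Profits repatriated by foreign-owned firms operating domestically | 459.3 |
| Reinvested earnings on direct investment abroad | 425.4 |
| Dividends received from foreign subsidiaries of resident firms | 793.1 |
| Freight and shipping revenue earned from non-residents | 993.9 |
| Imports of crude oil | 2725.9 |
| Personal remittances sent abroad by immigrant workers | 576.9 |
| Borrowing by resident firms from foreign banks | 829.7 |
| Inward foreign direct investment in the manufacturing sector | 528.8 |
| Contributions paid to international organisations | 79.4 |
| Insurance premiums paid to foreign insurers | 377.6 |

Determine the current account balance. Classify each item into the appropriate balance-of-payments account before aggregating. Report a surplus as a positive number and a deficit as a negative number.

-2461.1

Goods: -2725.9
Services: -729.7 + 745.1 - 377.6 + 993.9 = 631.7
Primary income: -459.3 + 425.4 - 469.8 + 793.1 = 289.4
Secondary income: -79.4 - 576.9 = -656.3
Current account = (-2725.9) + 631.7 + 289.4 + (-656.3) = -2461.1
(Excluded from the current account — financial account: foreign purchases of domestic corporate bonds 1744.9, purchases of foreign government bonds by domestic residents 1477.4, borrowing by resident firms from foreign banks 829.7, inward foreign direct investment in the manufacturing sector 528.8.)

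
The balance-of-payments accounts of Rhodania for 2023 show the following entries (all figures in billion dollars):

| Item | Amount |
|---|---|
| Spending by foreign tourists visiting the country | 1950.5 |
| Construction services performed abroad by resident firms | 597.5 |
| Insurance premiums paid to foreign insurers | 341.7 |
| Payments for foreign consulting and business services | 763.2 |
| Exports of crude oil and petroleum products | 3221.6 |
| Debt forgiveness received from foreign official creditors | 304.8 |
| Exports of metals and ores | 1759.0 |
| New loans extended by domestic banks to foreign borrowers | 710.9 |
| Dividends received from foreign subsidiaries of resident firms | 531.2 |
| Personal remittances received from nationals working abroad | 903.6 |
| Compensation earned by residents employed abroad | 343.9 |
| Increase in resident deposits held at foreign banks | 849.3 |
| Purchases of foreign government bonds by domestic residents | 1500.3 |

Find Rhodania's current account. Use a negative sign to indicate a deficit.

8202.4

Goods: 1759.0 + 3221.6 = 4980.6
Services: 597.5 - 763.2 + 1950.5 - 341.7 = 1443.1
Primary income: 343.9 + 531.2 = 875.1
Secondary income: 903.6
Current account = 4980.6 + 1443.1 + 875.1 + 903.6 = 8202.4
(Excluded from the current account — capital account: debt forgiveness received from foreign official creditors 304.8; financial account: new loans extended by domestic banks to foreign borrowers 710.9, increase in resident deposits held at foreign banks 849.3, purchases of foreign government bonds by domestic residents 1500.3.)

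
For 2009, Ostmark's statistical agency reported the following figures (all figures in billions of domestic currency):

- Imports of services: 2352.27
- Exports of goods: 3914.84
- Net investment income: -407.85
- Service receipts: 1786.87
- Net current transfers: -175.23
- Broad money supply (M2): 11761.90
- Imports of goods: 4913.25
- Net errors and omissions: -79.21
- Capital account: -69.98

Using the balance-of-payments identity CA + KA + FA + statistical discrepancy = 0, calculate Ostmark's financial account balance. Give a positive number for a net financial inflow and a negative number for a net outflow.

2296.08

Goods balance = 3914.84 - 4913.25 = -998.41
Services balance = 1786.87 - 2352.27 = -565.40
Trade balance (goods + services) = -998.41 + (-565.40) = -1563.81
Net primary income = -407.85
Net secondary income = -175.23
Current account = -1563.81 + (-407.85) + (-175.23) = -2146.89
Financial account = -(-2146.89 + (-69.98) + (-79.21)) = 2296.08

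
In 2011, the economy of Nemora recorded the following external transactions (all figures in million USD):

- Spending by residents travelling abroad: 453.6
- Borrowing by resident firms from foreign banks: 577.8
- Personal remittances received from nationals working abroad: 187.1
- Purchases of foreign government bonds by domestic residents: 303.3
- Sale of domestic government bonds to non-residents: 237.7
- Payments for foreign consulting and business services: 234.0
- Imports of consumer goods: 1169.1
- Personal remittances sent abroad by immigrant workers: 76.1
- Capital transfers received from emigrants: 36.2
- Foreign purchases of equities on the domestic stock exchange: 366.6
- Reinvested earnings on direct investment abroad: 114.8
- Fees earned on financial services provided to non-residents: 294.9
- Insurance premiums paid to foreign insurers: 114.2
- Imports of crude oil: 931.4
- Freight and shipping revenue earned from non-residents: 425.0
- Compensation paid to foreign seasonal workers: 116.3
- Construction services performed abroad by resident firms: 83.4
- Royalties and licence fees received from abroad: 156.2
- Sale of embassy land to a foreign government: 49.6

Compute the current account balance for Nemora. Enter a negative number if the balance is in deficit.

Goods: -1169.1 - 931.4 = -2100.5
Services: -114.2 + 83.4 + 294.9 + 425.0 - 453.6 + 156.2 - 234.0 = 157.7
Primary income: -116.3 + 114.8 = -1.5
Secondary income: 187.1 - 76.1 = 111.0
Current account = (-2100.5) + 157.7 + (-1.5) + 111.0 = -1833.3
(Excluded from the current account — financial account: borrowing by resident firms from foreign banks 577.8, purchases of foreign government bonds by domestic residents 303.3, sale of domestic government bonds to non-residents 237.7, foreign purchases of equities on the domestic stock exchange 366.6; capital account: capital transfers received from emigrants 36.2, sale of embassy land to a foreign government 49.6.)

-1833.3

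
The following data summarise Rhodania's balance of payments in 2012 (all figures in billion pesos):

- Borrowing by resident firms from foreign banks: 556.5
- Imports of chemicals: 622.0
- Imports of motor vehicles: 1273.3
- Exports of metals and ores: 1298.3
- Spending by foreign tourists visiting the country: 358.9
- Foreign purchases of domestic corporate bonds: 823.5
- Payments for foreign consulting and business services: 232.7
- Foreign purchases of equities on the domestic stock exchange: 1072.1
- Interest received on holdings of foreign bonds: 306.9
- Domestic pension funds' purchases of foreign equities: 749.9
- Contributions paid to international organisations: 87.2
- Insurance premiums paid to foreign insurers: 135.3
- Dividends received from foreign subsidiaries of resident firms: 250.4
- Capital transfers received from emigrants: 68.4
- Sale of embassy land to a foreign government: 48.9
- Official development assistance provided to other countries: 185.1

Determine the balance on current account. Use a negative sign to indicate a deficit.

Goods: 1298.3 - 622.0 - 1273.3 = -597.0
Services: -232.7 + 358.9 - 135.3 = -9.1
Primary income: 250.4 + 306.9 = 557.3
Secondary income: -87.2 - 185.1 = -272.3
Current account = (-597.0) + (-9.1) + 557.3 + (-272.3) = -321.1
(Excluded from the current account — financial account: borrowing by resident firms from foreign banks 556.5, foreign purchases of domestic corporate bonds 823.5, foreign purchases of equities on the domestic stock exchange 1072.1, domestic pension funds' purchases of foreign equities 749.9; capital account: capital transfers received from emigrants 68.4, sale of embassy land to a foreign government 48.9.)

-321.1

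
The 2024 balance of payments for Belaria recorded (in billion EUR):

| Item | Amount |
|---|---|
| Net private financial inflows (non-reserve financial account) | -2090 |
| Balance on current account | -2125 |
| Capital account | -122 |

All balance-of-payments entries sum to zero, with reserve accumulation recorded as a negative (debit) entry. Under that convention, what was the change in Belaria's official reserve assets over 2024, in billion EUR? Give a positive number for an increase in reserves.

Official reserve transactions balance = -((-2125) + (-122) + (-2090)) = 4337
An accumulation of reserves is recorded as a debit (negative entry), so the change in the stock of reserves is the negative of that balance.
Change in official reserves = -(4337) = -4337

-4337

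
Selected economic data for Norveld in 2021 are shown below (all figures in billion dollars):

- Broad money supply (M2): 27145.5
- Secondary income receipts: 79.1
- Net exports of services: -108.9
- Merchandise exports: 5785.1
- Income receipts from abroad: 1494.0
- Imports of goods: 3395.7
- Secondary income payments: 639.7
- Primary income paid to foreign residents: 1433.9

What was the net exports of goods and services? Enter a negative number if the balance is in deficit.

2280.5

Goods balance = 5785.1 - 3395.7 = 2389.4
Services balance = -108.9
Trade balance (goods + services) = 2389.4 + (-108.9) = 2280.5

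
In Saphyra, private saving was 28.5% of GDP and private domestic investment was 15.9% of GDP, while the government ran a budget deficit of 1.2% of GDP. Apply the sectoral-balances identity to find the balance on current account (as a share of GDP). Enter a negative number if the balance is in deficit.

11.4

By the sectoral-balances identity, CA = (S_private - I) + (T - G).
Private balance = 28.5 - 15.9 = 12.6
Government balance (T - G) = -1.2
CA = 12.6 + (-1.2) = 11.4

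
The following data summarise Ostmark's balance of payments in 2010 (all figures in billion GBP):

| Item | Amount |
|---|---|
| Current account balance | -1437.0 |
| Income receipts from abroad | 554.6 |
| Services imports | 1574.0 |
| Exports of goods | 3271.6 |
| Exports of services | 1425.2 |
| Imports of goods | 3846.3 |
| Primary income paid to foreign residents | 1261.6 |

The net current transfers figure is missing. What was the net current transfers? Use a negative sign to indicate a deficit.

-6.5

Current account = goods balance + services balance + net primary income + net secondary income
Sum of the known components = -1430.5
Net current transfers = CA - (known components) = -1437.0 - (-1430.5) = -6.5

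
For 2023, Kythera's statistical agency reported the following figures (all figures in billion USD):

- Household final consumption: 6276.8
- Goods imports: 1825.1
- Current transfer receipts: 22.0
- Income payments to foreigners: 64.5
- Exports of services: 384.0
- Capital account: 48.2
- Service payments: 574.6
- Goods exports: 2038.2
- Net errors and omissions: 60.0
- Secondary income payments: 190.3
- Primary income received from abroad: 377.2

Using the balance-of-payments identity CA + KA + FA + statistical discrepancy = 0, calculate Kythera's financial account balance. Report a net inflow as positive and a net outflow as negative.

Goods balance = 2038.2 - 1825.1 = 213.1
Services balance = 384.0 - 574.6 = -190.6
Trade balance (goods + services) = 213.1 + (-190.6) = 22.5
Net primary income = 377.2 - 64.5 = 312.7
Net secondary income = 22.0 - 190.3 = -168.3
Current account = 22.5 + 312.7 + (-168.3) = 166.9
Financial account = -(166.9 + 48.2 + 60.0) = -275.1

-275.1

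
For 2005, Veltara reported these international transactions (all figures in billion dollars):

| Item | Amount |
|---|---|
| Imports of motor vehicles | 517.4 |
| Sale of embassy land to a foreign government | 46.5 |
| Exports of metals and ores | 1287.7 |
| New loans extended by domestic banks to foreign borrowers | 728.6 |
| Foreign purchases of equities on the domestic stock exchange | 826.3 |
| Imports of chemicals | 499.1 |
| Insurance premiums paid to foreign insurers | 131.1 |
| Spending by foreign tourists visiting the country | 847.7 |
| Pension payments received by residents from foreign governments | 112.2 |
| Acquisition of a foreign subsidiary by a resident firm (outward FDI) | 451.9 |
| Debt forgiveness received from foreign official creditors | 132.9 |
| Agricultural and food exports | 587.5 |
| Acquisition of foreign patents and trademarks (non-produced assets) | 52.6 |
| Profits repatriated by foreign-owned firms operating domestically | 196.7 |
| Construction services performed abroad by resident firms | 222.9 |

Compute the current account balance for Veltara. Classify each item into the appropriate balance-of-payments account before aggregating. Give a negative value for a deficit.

Goods: -517.4 + 1287.7 - 499.1 + 587.5 = 858.7
Services: 222.9 - 131.1 + 847.7 = 939.5
Primary income: -196.7
Secondary income: 112.2
Current account = 858.7 + 939.5 + (-196.7) + 112.2 = 1713.7
(Excluded from the current account — capital account: sale of embassy land to a foreign government 46.5, debt forgiveness received from foreign official creditors 132.9, acquisition of foreign patents and trademarks (non-produced assets) 52.6; financial account: new loans extended by domestic banks to foreign borrowers 728.6, foreign purchases of equities on the domestic stock exchange 826.3, acquisition of a foreign subsidiary by a resident firm (outward FDI) 451.9.)

1713.7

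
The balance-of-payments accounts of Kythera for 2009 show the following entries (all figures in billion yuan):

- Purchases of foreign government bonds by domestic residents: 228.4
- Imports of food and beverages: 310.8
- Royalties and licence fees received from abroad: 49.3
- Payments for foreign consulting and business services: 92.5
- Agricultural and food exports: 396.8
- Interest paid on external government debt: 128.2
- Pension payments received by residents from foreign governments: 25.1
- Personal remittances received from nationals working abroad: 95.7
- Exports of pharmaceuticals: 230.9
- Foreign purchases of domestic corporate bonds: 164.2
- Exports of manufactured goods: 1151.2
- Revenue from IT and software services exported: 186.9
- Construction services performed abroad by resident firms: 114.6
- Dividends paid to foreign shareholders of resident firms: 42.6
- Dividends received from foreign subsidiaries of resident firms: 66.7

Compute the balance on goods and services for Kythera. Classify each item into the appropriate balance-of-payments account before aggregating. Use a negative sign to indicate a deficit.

1726.4

Goods: 396.8 + 1151.2 + 230.9 - 310.8 = 1468.1
Services: 186.9 + 49.3 - 92.5 + 114.6 = 258.3
Trade balance = 1468.1 + 258.3 = 1726.4
(Excluded from the trade balance — financial account: purchases of foreign government bonds by domestic residents 228.4, foreign purchases of domestic corporate bonds 164.2; primary income: interest paid on external government debt 128.2, dividends paid to foreign shareholders of resident firms 42.6, dividends received from foreign subsidiaries of resident firms 66.7; secondary income: pension payments received by residents from foreign governments 25.1, personal remittances received from nationals working abroad 95.7.)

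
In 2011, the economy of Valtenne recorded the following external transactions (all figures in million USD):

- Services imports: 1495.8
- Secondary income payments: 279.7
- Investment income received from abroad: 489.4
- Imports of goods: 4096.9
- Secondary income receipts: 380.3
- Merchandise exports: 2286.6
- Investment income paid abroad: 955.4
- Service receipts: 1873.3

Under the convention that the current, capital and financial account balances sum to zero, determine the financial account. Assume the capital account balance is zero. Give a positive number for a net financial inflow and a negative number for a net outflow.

1798.2

Goods balance = 2286.6 - 4096.9 = -1810.3
Services balance = 1873.3 - 1495.8 = 377.5
Trade balance (goods + services) = -1810.3 + 377.5 = -1432.8
Net primary income = 489.4 - 955.4 = -466.0
Net secondary income = 380.3 - 279.7 = 100.6
Current account = -1432.8 + (-466.0) + 100.6 = -1798.2
Financial account = -(-1798.2) = 1798.2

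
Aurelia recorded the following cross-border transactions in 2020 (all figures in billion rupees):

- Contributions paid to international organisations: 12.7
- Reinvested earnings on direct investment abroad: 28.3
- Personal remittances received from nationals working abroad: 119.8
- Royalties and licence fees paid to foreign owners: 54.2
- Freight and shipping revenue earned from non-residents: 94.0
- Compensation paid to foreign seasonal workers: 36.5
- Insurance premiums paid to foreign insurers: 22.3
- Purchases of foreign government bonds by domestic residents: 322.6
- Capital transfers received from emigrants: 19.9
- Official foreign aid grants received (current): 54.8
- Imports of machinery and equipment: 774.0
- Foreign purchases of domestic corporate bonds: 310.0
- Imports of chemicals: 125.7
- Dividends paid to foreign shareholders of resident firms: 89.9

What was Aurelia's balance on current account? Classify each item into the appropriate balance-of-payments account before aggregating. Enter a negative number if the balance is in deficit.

Goods: -125.7 - 774.0 = -899.7
Services: -22.3 - 54.2 + 94.0 = 17.5
Primary income: 28.3 - 89.9 - 36.5 = -98.1
Secondary income: 119.8 - 12.7 + 54.8 = 161.9
Current account = (-899.7) + 17.5 + (-98.1) + 161.9 = -818.4
(Excluded from the current account — financial account: purchases of foreign government bonds by domestic residents 322.6, foreign purchases of domestic corporate bonds 310.0; capital account: capital transfers received from emigrants 19.9.)

-818.4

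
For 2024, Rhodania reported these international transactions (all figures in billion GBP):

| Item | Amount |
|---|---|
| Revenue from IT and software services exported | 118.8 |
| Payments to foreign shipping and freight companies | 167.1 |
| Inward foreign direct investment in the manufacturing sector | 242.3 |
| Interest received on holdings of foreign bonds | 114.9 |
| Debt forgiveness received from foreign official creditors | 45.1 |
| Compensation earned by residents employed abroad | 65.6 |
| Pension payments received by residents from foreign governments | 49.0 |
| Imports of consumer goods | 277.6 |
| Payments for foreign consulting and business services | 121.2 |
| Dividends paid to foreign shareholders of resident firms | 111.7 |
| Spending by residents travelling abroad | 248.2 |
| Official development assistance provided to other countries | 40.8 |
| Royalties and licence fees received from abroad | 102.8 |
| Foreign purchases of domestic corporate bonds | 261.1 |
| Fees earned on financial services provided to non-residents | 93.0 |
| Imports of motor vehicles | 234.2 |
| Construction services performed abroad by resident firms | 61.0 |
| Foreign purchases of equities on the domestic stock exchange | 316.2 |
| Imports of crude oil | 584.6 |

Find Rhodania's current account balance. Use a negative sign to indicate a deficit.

-1180.3

Goods: -277.6 - 584.6 - 234.2 = -1096.4
Services: 118.8 + 102.8 - 167.1 - 121.2 + 61.0 - 248.2 + 93.0 = -160.9
Primary income: -111.7 + 65.6 + 114.9 = 68.8
Secondary income: -40.8 + 49.0 = 8.2
Current account = (-1096.4) + (-160.9) + 68.8 + 8.2 = -1180.3
(Excluded from the current account — financial account: inward foreign direct investment in the manufacturing sector 242.3, foreign purchases of domestic corporate bonds 261.1, foreign purchases of equities on the domestic stock exchange 316.2; capital account: debt forgiveness received from foreign official creditors 45.1.)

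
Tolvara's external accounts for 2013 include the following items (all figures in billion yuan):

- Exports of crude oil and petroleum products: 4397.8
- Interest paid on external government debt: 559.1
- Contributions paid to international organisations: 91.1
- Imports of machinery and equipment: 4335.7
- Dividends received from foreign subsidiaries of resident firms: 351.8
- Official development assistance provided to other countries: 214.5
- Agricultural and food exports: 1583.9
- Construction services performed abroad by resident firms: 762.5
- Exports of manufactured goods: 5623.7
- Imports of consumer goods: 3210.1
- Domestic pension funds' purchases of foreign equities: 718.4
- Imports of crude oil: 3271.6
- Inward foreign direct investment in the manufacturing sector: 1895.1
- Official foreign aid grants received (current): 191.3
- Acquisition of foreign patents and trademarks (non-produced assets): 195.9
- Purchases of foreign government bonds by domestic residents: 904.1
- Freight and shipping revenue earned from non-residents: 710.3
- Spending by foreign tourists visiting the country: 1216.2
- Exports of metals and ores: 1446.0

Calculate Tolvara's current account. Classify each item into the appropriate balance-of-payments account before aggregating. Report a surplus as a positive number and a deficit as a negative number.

4601.4

Goods: 1583.9 - 4335.7 + 4397.8 - 3210.1 + 1446.0 - 3271.6 + 5623.7 = 2234.0
Services: 710.3 + 762.5 + 1216.2 = 2689.0
Primary income: 351.8 - 559.1 = -207.3
Secondary income: -91.1 + 191.3 - 214.5 = -114.3
Current account = 2234.0 + 2689.0 + (-207.3) + (-114.3) = 4601.4
(Excluded from the current account — financial account: domestic pension funds' purchases of foreign equities 718.4, inward foreign direct investment in the manufacturing sector 1895.1, purchases of foreign government bonds by domestic residents 904.1; capital account: acquisition of foreign patents and trademarks (non-produced assets) 195.9.)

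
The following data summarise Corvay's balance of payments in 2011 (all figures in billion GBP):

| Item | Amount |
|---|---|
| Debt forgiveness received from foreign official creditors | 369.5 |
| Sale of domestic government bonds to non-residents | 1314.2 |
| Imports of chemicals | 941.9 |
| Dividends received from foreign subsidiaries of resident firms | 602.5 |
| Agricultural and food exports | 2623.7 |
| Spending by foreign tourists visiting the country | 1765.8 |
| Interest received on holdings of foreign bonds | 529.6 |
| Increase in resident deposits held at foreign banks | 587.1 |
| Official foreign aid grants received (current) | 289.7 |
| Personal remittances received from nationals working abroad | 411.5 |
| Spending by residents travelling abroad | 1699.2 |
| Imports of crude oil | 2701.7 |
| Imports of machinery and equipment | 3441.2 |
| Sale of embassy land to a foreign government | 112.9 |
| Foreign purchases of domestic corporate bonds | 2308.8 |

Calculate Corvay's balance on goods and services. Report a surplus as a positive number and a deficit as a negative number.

Goods: -941.9 - 3441.2 - 2701.7 + 2623.7 = -4461.1
Services: -1699.2 + 1765.8 = 66.6
Trade balance = -4461.1 + 66.6 = -4394.5
(Excluded from the trade balance — capital account: debt forgiveness received from foreign official creditors 369.5, sale of embassy land to a foreign government 112.9; financial account: sale of domestic government bonds to non-residents 1314.2, increase in resident deposits held at foreign banks 587.1, foreign purchases of domestic corporate bonds 2308.8; primary income: dividends received from foreign subsidiaries of resident firms 602.5, interest received on holdings of foreign bonds 529.6; secondary income: official foreign aid grants received (current) 289.7, personal remittances received from nationals working abroad 411.5.)

-4394.5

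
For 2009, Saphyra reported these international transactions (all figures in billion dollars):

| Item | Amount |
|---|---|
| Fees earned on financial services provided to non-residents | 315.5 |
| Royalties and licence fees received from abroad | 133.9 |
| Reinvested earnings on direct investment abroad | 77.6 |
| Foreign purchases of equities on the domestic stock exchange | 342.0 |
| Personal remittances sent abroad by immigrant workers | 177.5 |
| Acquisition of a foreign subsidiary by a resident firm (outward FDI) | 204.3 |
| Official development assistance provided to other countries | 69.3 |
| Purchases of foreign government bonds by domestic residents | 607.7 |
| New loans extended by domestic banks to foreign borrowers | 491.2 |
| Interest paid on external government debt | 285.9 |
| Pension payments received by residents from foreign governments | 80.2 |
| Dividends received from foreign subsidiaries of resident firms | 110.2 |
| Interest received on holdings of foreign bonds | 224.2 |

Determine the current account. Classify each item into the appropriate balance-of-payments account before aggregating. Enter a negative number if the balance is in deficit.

Services: 133.9 + 315.5 = 449.4
Primary income: 224.2 + 77.6 + 110.2 - 285.9 = 126.1
Secondary income: -177.5 + 80.2 - 69.3 = -166.6
Current account = 449.4 + 126.1 + (-166.6) = 408.9
(Excluded from the current account — financial account: foreign purchases of equities on the domestic stock exchange 342.0, acquisition of a foreign subsidiary by a resident firm (outward FDI) 204.3, purchases of foreign government bonds by domestic residents 607.7, new loans extended by domestic banks to foreign borrowers 491.2.)

408.9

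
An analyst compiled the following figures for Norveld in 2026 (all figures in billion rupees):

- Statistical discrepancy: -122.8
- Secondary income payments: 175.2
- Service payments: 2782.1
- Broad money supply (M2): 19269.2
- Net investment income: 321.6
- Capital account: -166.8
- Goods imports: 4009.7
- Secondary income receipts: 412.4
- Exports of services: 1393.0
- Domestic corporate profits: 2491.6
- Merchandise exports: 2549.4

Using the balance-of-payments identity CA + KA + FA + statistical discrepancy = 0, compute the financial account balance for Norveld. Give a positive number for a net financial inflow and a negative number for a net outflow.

2580.2

Goods balance = 2549.4 - 4009.7 = -1460.3
Services balance = 1393.0 - 2782.1 = -1389.1
Trade balance (goods + services) = -1460.3 + (-1389.1) = -2849.4
Net primary income = 321.6
Net secondary income = 412.4 - 175.2 = 237.2
Current account = -2849.4 + 321.6 + 237.2 = -2290.6
Financial account = -(-2290.6 + (-166.8) + (-122.8)) = 2580.2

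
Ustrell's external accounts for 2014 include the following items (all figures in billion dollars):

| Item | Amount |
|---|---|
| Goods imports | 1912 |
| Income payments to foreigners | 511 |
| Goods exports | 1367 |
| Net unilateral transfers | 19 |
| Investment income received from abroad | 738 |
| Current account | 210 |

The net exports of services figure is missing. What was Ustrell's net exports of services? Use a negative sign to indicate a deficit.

Current account = goods balance + services balance + net primary income + net secondary income
Sum of the known components = -299
Net exports of services = CA - (known components) = 210 - (-299) = 509

509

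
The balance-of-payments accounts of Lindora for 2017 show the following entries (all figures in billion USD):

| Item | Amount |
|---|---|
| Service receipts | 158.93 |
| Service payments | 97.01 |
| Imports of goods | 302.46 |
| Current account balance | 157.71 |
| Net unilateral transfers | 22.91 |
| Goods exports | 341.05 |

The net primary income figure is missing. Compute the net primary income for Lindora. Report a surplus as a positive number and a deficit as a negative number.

34.29

Current account = goods balance + services balance + net primary income + net secondary income
Sum of the known components = 123.42
Net primary income = CA - (known components) = 157.71 - 123.42 = 34.29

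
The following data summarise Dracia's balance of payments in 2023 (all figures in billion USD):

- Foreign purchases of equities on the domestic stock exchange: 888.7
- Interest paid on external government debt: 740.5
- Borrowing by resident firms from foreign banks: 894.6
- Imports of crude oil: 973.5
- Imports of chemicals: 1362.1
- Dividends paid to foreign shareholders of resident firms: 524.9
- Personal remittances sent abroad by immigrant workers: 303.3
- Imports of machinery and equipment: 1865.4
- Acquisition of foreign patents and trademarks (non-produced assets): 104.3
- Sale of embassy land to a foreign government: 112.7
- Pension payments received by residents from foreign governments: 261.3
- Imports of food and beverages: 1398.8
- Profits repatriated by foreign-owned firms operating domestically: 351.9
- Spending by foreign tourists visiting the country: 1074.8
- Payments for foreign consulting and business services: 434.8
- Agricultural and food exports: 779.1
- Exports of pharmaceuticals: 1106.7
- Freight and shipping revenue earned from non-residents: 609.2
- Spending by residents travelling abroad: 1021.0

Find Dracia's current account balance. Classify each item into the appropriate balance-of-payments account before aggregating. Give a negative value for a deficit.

-5145.1

Goods: 1106.7 - 1362.1 - 973.5 - 1865.4 - 1398.8 + 779.1 = -3714.0
Services: 1074.8 + 609.2 - 434.8 - 1021.0 = 228.2
Primary income: -351.9 - 524.9 - 740.5 = -1617.3
Secondary income: -303.3 + 261.3 = -42.0
Current account = (-3714.0) + 228.2 + (-1617.3) + (-42.0) = -5145.1
(Excluded from the current account — financial account: foreign purchases of equities on the domestic stock exchange 888.7, borrowing by resident firms from foreign banks 894.6; capital account: acquisition of foreign patents and trademarks (non-produced assets) 104.3, sale of embassy land to a foreign government 112.7.)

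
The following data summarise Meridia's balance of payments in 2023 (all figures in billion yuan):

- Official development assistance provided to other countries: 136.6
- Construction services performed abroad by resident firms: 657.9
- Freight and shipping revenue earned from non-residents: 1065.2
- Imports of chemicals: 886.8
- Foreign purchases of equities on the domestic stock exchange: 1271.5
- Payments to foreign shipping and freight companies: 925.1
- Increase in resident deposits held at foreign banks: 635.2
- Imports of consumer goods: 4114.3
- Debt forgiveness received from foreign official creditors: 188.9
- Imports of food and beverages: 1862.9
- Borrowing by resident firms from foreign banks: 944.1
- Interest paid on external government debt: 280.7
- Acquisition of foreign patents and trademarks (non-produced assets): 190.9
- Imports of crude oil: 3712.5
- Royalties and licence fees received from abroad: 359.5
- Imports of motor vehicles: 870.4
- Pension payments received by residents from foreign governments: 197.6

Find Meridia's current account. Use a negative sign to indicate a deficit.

Goods: -886.8 - 870.4 - 3712.5 - 4114.3 - 1862.9 = -11446.9
Services: 359.5 + 657.9 - 925.1 + 1065.2 = 1157.5
Primary income: -280.7
Secondary income: 197.6 - 136.6 = 61.0
Current account = (-11446.9) + 1157.5 + (-280.7) + 61.0 = -10509.1
(Excluded from the current account — financial account: foreign purchases of equities on the domestic stock exchange 1271.5, increase in resident deposits held at foreign banks 635.2, borrowing by resident firms from foreign banks 944.1; capital account: debt forgiveness received from foreign official creditors 188.9, acquisition of foreign patents and trademarks (non-produced assets) 190.9.)

-10509.1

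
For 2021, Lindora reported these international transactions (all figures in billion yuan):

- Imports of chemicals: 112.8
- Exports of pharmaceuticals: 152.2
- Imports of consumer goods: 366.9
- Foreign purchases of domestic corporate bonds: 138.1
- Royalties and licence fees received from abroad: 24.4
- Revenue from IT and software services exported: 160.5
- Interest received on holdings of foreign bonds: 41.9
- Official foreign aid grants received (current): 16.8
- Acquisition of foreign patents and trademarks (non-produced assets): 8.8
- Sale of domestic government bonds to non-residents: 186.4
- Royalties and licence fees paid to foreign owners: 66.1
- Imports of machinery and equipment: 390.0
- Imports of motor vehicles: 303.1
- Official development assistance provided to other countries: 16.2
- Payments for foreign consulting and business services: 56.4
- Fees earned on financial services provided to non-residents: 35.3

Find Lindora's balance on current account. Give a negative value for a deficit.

Goods: 152.2 - 366.9 - 303.1 - 390.0 - 112.8 = -1020.6
Services: 160.5 - 66.1 - 56.4 + 35.3 + 24.4 = 97.7
Primary income: 41.9
Secondary income: 16.8 - 16.2 = 0.6
Current account = (-1020.6) + 97.7 + 41.9 + 0.6 = -880.4
(Excluded from the current account — financial account: foreign purchases of domestic corporate bonds 138.1, sale of domestic government bonds to non-residents 186.4; capital account: acquisition of foreign patents and trademarks (non-produced assets) 8.8.)

-880.4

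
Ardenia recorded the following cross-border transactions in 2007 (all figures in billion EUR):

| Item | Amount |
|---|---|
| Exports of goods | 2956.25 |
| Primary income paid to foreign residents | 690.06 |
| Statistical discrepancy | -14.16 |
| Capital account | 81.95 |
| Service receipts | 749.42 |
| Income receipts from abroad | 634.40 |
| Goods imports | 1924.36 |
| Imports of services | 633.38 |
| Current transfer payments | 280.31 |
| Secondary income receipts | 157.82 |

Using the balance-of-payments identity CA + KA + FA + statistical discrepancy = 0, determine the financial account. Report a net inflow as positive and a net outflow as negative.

Goods balance = 2956.25 - 1924.36 = 1031.89
Services balance = 749.42 - 633.38 = 116.04
Trade balance (goods + services) = 1031.89 + 116.04 = 1147.93
Net primary income = 634.40 - 690.06 = -55.66
Net secondary income = 157.82 - 280.31 = -122.49
Current account = 1147.93 + (-55.66) + (-122.49) = 969.78
Financial account = -(969.78 + 81.95 + (-14.16)) = -1037.57

-1037.57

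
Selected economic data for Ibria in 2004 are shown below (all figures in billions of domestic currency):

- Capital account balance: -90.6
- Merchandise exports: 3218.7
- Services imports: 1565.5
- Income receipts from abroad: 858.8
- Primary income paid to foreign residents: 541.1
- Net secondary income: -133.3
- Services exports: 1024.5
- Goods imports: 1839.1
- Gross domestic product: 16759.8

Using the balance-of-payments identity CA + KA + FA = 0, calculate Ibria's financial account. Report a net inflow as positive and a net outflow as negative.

-932.4

Goods balance = 3218.7 - 1839.1 = 1379.6
Services balance = 1024.5 - 1565.5 = -541.0
Trade balance (goods + services) = 1379.6 + (-541.0) = 838.6
Net primary income = 858.8 - 541.1 = 317.7
Net secondary income = -133.3
Current account = 838.6 + 317.7 + (-133.3) = 1023.0
Financial account = -(1023.0 + (-90.6)) = -932.4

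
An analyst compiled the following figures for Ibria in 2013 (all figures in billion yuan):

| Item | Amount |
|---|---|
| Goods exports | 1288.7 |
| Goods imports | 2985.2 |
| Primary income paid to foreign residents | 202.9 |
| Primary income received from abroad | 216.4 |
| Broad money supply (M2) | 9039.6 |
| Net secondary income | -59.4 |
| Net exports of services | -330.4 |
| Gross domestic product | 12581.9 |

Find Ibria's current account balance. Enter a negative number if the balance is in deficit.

-2072.8

Goods balance = 1288.7 - 2985.2 = -1696.5
Services balance = -330.4
Trade balance (goods + services) = -1696.5 + (-330.4) = -2026.9
Net primary income = 216.4 - 202.9 = 13.5
Net secondary income = -59.4
Current account = -2026.9 + 13.5 + (-59.4) = -2072.8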